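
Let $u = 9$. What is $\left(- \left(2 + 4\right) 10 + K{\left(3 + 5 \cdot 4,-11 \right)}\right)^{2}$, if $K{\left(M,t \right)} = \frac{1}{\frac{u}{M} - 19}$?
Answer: $\frac{660644209}{183184} \approx 3606.5$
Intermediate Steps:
$K{\left(M,t \right)} = \frac{1}{-19 + \frac{9}{M}}$ ($K{\left(M,t \right)} = \frac{1}{\frac{9}{M} - 19} = \frac{1}{-19 + \frac{9}{M}}$)
$\left(- \left(2 + 4\right) 10 + K{\left(3 + 5 \cdot 4,-11 \right)}\right)^{2} = \left(- \left(2 + 4\right) 10 - \frac{3 + 5 \cdot 4}{-9 + 19 \left(3 + 5 \cdot 4\right)}\right)^{2} = \left(- 6 \cdot 10 - \frac{3 + 20}{-9 + 19 \left(3 + 20\right)}\right)^{2} = \left(\left(-1\right) 60 - \frac{23}{-9 + 19 \cdot 23}\right)^{2} = \left(-60 - \frac{23}{-9 + 437}\right)^{2} = \left(-60 - \frac{23}{428}\right)^{2} = \left(- \frac{25703}{428}\right)^{2} = \frac{660644209}{183184}$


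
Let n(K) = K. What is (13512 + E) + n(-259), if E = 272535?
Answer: 285788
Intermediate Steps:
(13512 + E) + n(-259) = (13512 + 272535) - 259 = 286047 - 259 = 285788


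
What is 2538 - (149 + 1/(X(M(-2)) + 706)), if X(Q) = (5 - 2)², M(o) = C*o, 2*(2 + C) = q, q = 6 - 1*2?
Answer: 1708134/715 ≈ 2389.0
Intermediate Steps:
q = 4 (q = 6 - 2 = 4)
C = 0 (C = -2 + (½)*4 = -2 + 2 = 0)
M(o) = 0 (M(o) = 0*o = 0)
X(Q) = 9 (X(Q) = 3² = 9)
2538 - (149 + 1/(X(M(-2)) + 706)) = 2538 - (149 + 1/(9 + 706)) = 2538 - (149 + 1/715) = 2538 - 1*106536/715 = 2538 - 106536/715 = 1708134/715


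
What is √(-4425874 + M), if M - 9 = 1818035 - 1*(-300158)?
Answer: 6*I*√64102 ≈ 1519.1*I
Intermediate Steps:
M = 2118202 (M = 9 + (1818035 - 1*(-300158)) = 9 + (1818035 + 300158) = 9 + 2118193 = 2118202)
√(-4425874 + M) = √(-4425874 + 2118202) = √(-2307672) = 6*I*√64102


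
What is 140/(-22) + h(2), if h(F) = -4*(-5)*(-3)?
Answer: -730/11 ≈ -66.364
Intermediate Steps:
h(F) = -60 (h(F) = 20*(-3) = -60)
140/(-22) + h(2) = 140/(-22) - 60 = 140*(-1/22) - 60 = -70/11 - 60 = -730/11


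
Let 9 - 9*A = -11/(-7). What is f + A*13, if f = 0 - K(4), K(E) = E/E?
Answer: 613/63 ≈ 9.7302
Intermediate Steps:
K(E) = 1
A = 52/63 (A = 1 - (-11)/(9*(-7)) = 1 - (-11)*(-1)/(9*7) = 1 - 1/9*11/7 = 1 - 11/63 = 52/63 ≈ 0.82540)
f = -1 (f = 0 - 1*1 = 0 - 1 = -1)
f + A*13 = -1 + (52/63)*13 = -1 + 676/63 = 613/63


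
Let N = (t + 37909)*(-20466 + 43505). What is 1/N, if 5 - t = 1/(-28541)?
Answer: 28541/24930581960525 ≈ 1.1448e-9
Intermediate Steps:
t = 142706/28541 (t = 5 - 1/(-28541) = 5 - 1*(-1/28541) = 5 + 1/28541 = 142706/28541 ≈ 5.0000)
N = 24930581960525/28541 (N = (142706/28541 + 37909)*(-20466 + 43505) = (1082103475/28541)*23039 = 24930581960525/28541 ≈ 8.7350e+8)
1/N = 1/(24930581960525/28541) = 28541/24930581960525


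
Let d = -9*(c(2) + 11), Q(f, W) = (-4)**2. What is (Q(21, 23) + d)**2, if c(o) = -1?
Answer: 5476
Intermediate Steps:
Q(f, W) = 16
d = -90 (d = -9*(-1 + 11) = -9*10 = -90)
(Q(21, 23) + d)**2 = (16 - 90)**2 = (-74)**2 = 5476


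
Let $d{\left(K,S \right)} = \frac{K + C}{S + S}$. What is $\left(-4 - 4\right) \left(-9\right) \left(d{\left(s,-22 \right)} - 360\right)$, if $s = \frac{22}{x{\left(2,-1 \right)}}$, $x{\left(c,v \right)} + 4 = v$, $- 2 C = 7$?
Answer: $- \frac{1424889}{55} \approx -25907.0$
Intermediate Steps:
$C = - \frac{7}{2}$ ($C = \left(- \frac{1}{2}\right) 7 = - \frac{7}{2} \approx -3.5$)
$x{\left(c,v \right)} = -4 + v$
$s = - \frac{22}{5}$ ($s = \frac{22}{-4 - 1} = \frac{22}{-5} = 22 \left(- \frac{1}{5}\right) = - \frac{22}{5} \approx -4.4$)
$d{\left(K,S \right)} = \frac{- \frac{7}{2} + K}{2 S}$ ($d{\left(K,S \right)} = \frac{K - \frac{7}{2}}{S + S} = \frac{- \frac{7}{2} + K}{2 S}$)
$\left(-4 - 4\right) \left(-9\right) \left(d{\left(s,-22 \right)} - 360\right) = \left(-4 - 4\right) \left(-9\right) \left(\frac{-7 + 2 \left(- \frac{22}{5}\right)}{4 \left(-22\right)} - 360\right) = \left(-8\right) \left(-9\right) \left(\frac{1}{4} \left(- \frac{1}{22}\right) \left(-7 - \frac{44}{5}\right) - 360\right) = 72 \left(\frac{1}{4} \left(- \frac{1}{22}\right) \left(- \frac{79}{5}\right) - 360\right) = 72 \left(\frac{79}{440} - 360\right) = 72 \left(- \frac{158321}{440}\right) = - \frac{1424889}{55}$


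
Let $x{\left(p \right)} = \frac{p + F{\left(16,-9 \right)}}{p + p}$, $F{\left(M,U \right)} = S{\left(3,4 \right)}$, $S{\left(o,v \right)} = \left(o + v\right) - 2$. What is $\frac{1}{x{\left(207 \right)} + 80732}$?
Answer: $\frac{207}{16711630} \approx 1.2387 \cdot 10^{-5}$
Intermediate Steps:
$S{\left(o,v \right)} = -2 + o + v$
$F{\left(M,U \right)} = 5$ ($F{\left(M,U \right)} = -2 + 3 + 4 = 5$)
$x{\left(p \right)} = \frac{5 + p}{2 p}$ ($x{\left(p \right)} = \frac{p + 5}{p + p} = \frac{5 + p}{2 p}$)
$\frac{1}{x{\left(207 \right)} + 80732} = \frac{1}{\frac{5 + 207}{2 \cdot 207} + 80732} = \frac{1}{\frac{1}{2} \cdot \frac{1}{207} \cdot 212 + 80732} = \frac{1}{\frac{106}{207} + 80732} = \frac{1}{\frac{16711630}{207}} = \frac{207}{16711630}$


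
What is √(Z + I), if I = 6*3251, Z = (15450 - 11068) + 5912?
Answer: 10*√298 ≈ 172.63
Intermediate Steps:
Z = 10294 (Z = 4382 + 5912 = 10294)
I = 19506
√(Z + I) = √(10294 + 19506) = √29800 = 10*√298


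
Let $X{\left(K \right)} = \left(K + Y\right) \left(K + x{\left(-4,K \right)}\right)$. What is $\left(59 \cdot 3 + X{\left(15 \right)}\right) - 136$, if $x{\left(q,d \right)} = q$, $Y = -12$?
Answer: $74$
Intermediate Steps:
$X{\left(K \right)} = \left(-12 + K\right) \left(-4 + K\right)$ ($X{\left(K \right)} = \left(K - 12\right) \left(K - 4\right) = \left(-12 + K\right) \left(-4 + K\right)$)
$\left(59 \cdot 3 + X{\left(15 \right)}\right) - 136 = \left(59 \cdot 3 + \left(48 + 15^{2} - 240\right)\right) - 136 = \left(177 + \left(48 + 225 - 240\right)\right) - 136 = \left(177 + 33\right) - 136 = 210 - 136 = 74$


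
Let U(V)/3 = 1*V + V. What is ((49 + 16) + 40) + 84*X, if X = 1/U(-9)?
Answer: 931/9 ≈ 103.44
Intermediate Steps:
U(V) = 6*V (U(V) = 3*(1*V + V) = 3*(V + V) = 3*(2*V) = 6*V)
X = -1/54 (X = 1/(6*(-9)) = 1/(-54) = -1/54 ≈ -0.018519)
((49 + 16) + 40) + 84*X = ((49 + 16) + 40) + 84*(-1/54) = (65 + 40) - 14/9 = 105 - 14/9 = 931/9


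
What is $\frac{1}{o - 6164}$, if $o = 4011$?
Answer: $- \frac{1}{2153} \approx -0.00046447$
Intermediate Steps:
$\frac{1}{o - 6164} = \frac{1}{4011 - 6164} = \frac{1}{-2153} = - \frac{1}{2153}$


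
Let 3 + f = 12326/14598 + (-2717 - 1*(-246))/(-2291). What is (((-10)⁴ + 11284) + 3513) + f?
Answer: 414637646408/16722009 ≈ 24796.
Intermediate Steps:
f = -18010765/16722009 (f = -3 + (12326/14598 + (-2717 - 1*(-246))/(-2291)) = -3 + (12326*(1/14598) + (-2717 + 246)*(-1/2291)) = -3 + (6163/7299 - 2471*(-1/2291)) = -3 + (6163/7299 + 2471/2291) = -3 + 32155262/16722009 = -18010765/16722009 ≈ -1.0771)
(((-10)⁴ + 11284) + 3513) + f = (((-10)⁴ + 11284) + 3513) - 18010765/16722009 = ((10000 + 11284) + 3513) - 18010765/16722009 = (21284 + 3513) - 18010765/16722009 = 24797 - 18010765/16722009 = 414637646408/16722009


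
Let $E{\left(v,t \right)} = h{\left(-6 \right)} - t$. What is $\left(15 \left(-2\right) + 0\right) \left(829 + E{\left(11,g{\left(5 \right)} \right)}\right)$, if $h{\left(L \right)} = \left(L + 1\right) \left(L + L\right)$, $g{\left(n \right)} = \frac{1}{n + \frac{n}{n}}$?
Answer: $-26665$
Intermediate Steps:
$g{\left(n \right)} = \frac{1}{1 + n}$ ($g{\left(n \right)} = \frac{1}{n + 1} = \frac{1}{1 + n}$)
$h{\left(L \right)} = 2 L \left(1 + L\right)$ ($h{\left(L \right)} = \left(1 + L\right) 2 L = 2 L \left(1 + L\right)$)
$E{\left(v,t \right)} = 60 - t$ ($E{\left(v,t \right)} = 2 \left(-6\right) \left(1 - 6\right) - t = 2 \left(-6\right) \left(-5\right) - t = 60 - t$)
$\left(15 \left(-2\right) + 0\right) \left(829 + E{\left(11,g{\left(5 \right)} \right)}\right) = \left(15 \left(-2\right) + 0\right) \left(829 + \left(60 - \frac{1}{1 + 5}\right)\right) = \left(-30 + 0\right) \left(829 + \left(60 - \frac{1}{6}\right)\right) = - 30 \left(829 + \left(60 - \frac{1}{6}\right)\right) = - 30 \left(829 + \frac{359}{6}\right) = \left(-30\right) \frac{5333}{6} = -26665$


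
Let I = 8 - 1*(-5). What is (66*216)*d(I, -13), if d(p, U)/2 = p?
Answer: 370656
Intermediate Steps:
I = 13 (I = 8 + 5 = 13)
d(p, U) = 2*p
(66*216)*d(I, -13) = (66*216)*(2*13) = 14256*26 = 370656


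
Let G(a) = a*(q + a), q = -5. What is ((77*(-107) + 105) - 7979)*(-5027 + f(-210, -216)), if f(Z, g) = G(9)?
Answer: 80419983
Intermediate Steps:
G(a) = a*(-5 + a)
f(Z, g) = 36 (f(Z, g) = 9*(-5 + 9) = 9*4 = 36)
((77*(-107) + 105) - 7979)*(-5027 + f(-210, -216)) = ((77*(-107) + 105) - 7979)*(-5027 + 36) = ((-8239 + 105) - 7979)*(-4991) = (-8134 - 7979)*(-4991) = -16113*(-4991) = 80419983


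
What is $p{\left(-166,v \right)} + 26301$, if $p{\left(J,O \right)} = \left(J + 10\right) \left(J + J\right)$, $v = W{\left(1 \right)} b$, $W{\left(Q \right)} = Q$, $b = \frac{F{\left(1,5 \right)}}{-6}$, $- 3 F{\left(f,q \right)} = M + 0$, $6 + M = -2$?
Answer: $78093$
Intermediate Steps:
$M = -8$ ($M = -6 - 2 = -8$)
$F{\left(f,q \right)} = \frac{8}{3}$ ($F{\left(f,q \right)} = - \frac{-8 + 0}{3} = \left(- \frac{1}{3}\right) \left(-8\right) = \frac{8}{3}$)
$b = - \frac{4}{9}$ ($b = \frac{8}{3 \left(-6\right)} = \frac{8}{3} \left(- \frac{1}{6}\right) = - \frac{4}{9} \approx -0.44444$)
$v = - \frac{4}{9}$ ($v = 1 \left(- \frac{4}{9}\right) = - \frac{4}{9} \approx -0.44444$)
$p{\left(J,O \right)} = 2 J \left(10 + J\right)$ ($p{\left(J,O \right)} = \left(10 + J\right) 2 J = 2 J \left(10 + J\right)$)
$p{\left(-166,v \right)} + 26301 = 2 \left(-166\right) \left(10 - 166\right) + 26301 = 2 \left(-166\right) \left(-156\right) + 26301 = 51792 + 26301 = 78093$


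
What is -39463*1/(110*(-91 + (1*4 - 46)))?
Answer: 2077/770 ≈ 2.6974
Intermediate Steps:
-39463*1/(110*(-91 + (1*4 - 46))) = -39463*1/(110*(-91 + (4 - 46))) = -39463*1/(110*(-91 - 42)) = -39463/((-133*110)) = -39463/(-14630) = -39463*(-1/14630) = 2077/770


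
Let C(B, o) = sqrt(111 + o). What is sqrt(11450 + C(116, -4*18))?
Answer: sqrt(11450 + sqrt(39)) ≈ 107.03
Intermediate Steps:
sqrt(11450 + C(116, -4*18)) = sqrt(11450 + sqrt(111 - 4*18)) = sqrt(11450 + sqrt(111 - 72)) = sqrt(11450 + sqrt(39))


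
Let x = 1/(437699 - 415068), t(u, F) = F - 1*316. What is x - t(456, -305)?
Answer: 14053852/22631 ≈ 621.00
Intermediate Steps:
t(u, F) = -316 + F (t(u, F) = F - 316 = -316 + F)
x = 1/22631 ≈ 4.4187e-5
x - t(456, -305) = 1/22631 - (-316 - 305) = 1/22631 - 1*(-621) = 1/22631 + 621 = 14053852/22631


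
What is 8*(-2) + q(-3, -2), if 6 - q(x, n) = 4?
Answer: -14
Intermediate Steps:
q(x, n) = 2 (q(x, n) = 6 - 1*4 = 6 - 4 = 2)
8*(-2) + q(-3, -2) = 8*(-2) + 2 = -16 + 2 = -14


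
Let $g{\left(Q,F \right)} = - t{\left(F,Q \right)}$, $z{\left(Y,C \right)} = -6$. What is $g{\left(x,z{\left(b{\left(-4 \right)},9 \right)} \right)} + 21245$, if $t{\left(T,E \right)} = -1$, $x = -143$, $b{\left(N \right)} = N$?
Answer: $21246$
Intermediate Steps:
$g{\left(Q,F \right)} = 1$ ($g{\left(Q,F \right)} = \left(-1\right) \left(-1\right) = 1$)
$g{\left(x,z{\left(b{\left(-4 \right)},9 \right)} \right)} + 21245 = 1 + 21245 = 21246$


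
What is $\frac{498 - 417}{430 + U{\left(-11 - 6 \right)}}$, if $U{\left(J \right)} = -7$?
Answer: $\frac{9}{47} \approx 0.19149$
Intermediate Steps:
$\frac{498 - 417}{430 + U{\left(-11 - 6 \right)}} = \frac{498 - 417}{430 - 7} = \frac{81}{423} = 81 \cdot \frac{1}{423} = \frac{9}{47}$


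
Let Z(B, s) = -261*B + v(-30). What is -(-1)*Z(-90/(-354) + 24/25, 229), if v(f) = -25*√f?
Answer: -467451/1475 - 25*I*√30 ≈ -316.92 - 136.93*I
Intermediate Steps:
Z(B, s) = -261*B - 25*I*√30
-(-1)*Z(-90/(-354) + 24/25, 229) = -(-1)*(-261*(-90/(-354) + 24/25) - 25*I*√30) = -(-1)*(-261*(-90*(-1/354) + 24*(1/25)) - 25*I*√30) = -(-1)*(-261*(15/59 + 24/25) - 25*I*√30) = -(-1)*(-261*1791/1475 - 25*I*√30) = -(-1)*(-467451/1475 - 25*I*√30) = -(467451/1475 + 25*I*√30) = -467451/1475 - 25*I*√30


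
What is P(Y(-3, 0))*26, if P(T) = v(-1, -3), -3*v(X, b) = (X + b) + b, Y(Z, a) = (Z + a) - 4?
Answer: 182/3 ≈ 60.667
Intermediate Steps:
Y(Z, a) = -4 + Z + a
v(X, b) = -2*b/3 - X/3 (v(X, b) = -((X + b) + b)/3 = -(X + 2*b)/3 = -2*b/3 - X/3)
P(T) = 7/3 (P(T) = -⅔*(-3) - ⅓*(-1) = 2 + ⅓ = 7/3)
P(Y(-3, 0))*26 = (7/3)*26 = 182/3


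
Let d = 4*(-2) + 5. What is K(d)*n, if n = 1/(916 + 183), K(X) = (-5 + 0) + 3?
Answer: -2/1099 ≈ -0.0018198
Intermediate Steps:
d = -3 (d = -8 + 5 = -3)
K(X) = -2 (K(X) = -5 + 3 = -2)
n = 1/1099 ≈ 0.00090992
K(d)*n = -2*1/1099 = -2/1099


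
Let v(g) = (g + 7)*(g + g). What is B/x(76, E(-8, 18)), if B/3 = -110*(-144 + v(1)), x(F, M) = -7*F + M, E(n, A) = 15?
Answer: -3840/47 ≈ -81.702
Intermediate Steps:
v(g) = 2*g*(7 + g) (v(g) = (7 + g)*(2*g) = 2*g*(7 + g))
x(F, M) = M - 7*F
B = 42240 (B = 3*(-110*(-144 + 2*1*(7 + 1))) = 3*(-110*(-144 + 2*1*8)) = 3*(-110*(-144 + 16)) = 3*(-110*(-128)) = 3*14080 = 42240)
B/x(76, E(-8, 18)) = 42240/(15 - 7*76) = 42240/(15 - 532) = 42240/(-517) = 42240*(-1/517) = -3840/47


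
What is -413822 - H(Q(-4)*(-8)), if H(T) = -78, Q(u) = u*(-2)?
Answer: -413744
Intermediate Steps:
Q(u) = -2*u
-413822 - H(Q(-4)*(-8)) = -413822 - 1*(-78) = -413822 + 78 = -413744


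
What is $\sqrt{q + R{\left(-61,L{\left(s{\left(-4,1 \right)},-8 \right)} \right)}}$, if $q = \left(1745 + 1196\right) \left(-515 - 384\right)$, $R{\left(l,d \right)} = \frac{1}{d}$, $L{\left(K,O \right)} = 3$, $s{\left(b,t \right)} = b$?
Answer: $\frac{2 i \sqrt{5948907}}{3} \approx 1626.0 i$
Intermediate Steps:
$q = -2643959$ ($q = 2941 \left(-899\right) = -2643959$)
$\sqrt{q + R{\left(-61,L{\left(s{\left(-4,1 \right)},-8 \right)} \right)}} = \sqrt{-2643959 + \frac{1}{3}} = \sqrt{- \frac{7931876}{3}} = \frac{2 i \sqrt{5948907}}{3}$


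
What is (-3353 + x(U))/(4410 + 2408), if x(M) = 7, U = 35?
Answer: -239/487 ≈ -0.49076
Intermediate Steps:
(-3353 + x(U))/(4410 + 2408) = (-3353 + 7)/(4410 + 2408) = -3346/6818 = -3346*1/6818 = -239/487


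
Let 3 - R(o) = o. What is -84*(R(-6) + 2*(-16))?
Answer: 1932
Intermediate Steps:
R(o) = 3 - o
-84*(R(-6) + 2*(-16)) = -84*((3 - 1*(-6)) + 2*(-16)) = -84*((3 + 6) - 32) = -84*(9 - 32) = -84*(-23) = 1932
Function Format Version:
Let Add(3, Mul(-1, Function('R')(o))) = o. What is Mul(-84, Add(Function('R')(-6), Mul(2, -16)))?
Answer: 1932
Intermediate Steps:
Function('R')(o) = Add(3, Mul(-1, o))
Mul(-84, Add(Function('R')(-6), Mul(2, -16))) = Mul(-84, Add(Add(3, Mul(-1, -6)), Mul(2, -16))) = Mul(-84, Add(Add(3, 6), -32)) = Mul(-84, Add(9, -32)) = Mul(-84, -23) = 1932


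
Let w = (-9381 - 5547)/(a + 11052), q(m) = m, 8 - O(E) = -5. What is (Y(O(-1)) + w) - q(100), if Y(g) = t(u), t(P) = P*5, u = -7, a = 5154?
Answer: -367123/2701 ≈ -135.92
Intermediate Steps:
O(E) = 13 (O(E) = 8 - 1*(-5) = 8 + 5 = 13)
t(P) = 5*P
Y(g) = -35 (Y(g) = 5*(-7) = -35)
w = -2488/2701 (w = (-9381 - 5547)/(5154 + 11052) = -14928/16206 = -14928*1/16206 = -2488/2701 ≈ -0.92114)
(Y(O(-1)) + w) - q(100) = (-35 - 2488/2701) - 1*100 = -97023/2701 - 100 = -367123/2701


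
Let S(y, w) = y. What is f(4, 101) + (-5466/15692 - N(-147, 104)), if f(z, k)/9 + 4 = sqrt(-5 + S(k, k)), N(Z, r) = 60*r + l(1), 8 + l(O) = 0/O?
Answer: -49181461/7846 + 36*sqrt(6) ≈ -6180.2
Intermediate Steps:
l(O) = -8 (l(O) = -8 + 0/O = -8 + 0 = -8)
N(Z, r) = -8 + 60*r (N(Z, r) = 60*r - 8 = -8 + 60*r)
f(z, k) = -36 + 9*sqrt(-5 + k)
f(4, 101) + (-5466/15692 - N(-147, 104)) = (-36 + 9*sqrt(-5 + 101)) + (-5466/15692 - (-8 + 60*104)) = (-36 + 9*sqrt(96)) + (-5466*1/15692 - (-8 + 6240)) = (-36 + 9*(4*sqrt(6))) + (-2733/7846 - 1*6232) = (-36 + 36*sqrt(6)) + (-2733/7846 - 6232) = (-36 + 36*sqrt(6)) - 48899005/7846 = -49181461/7846 + 36*sqrt(6)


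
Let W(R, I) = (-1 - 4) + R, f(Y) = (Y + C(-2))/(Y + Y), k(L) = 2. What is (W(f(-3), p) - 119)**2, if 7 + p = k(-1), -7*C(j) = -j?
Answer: 26884225/1764 ≈ 15240.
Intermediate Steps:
C(j) = j/7 (C(j) = -(-1)*j/7 = j/7)
f(Y) = (-2/7 + Y)/(2*Y) (f(Y) = (Y + (1/7)*(-2))/(Y + Y) = (Y - 2/7)/((2*Y)) = (-2/7 + Y)*(1/(2*Y)) = (-2/7 + Y)/(2*Y))
p = -5 (p = -7 + 2 = -5)
W(R, I) = -5 + R
(W(f(-3), p) - 119)**2 = ((-5 + (1/14)*(-2 + 7*(-3))/(-3)) - 119)**2 = ((-5 + (1/14)*(-1/3)*(-2 - 21)) - 119)**2 = ((-5 + (1/14)*(-1/3)*(-23)) - 119)**2 = ((-5 + 23/42) - 119)**2 = (-187/42 - 119)**2 = (-5185/42)**2 = 26884225/1764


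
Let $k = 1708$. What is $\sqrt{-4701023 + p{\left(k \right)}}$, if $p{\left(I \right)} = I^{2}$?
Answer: $i \sqrt{1783759} \approx 1335.6 i$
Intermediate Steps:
$\sqrt{-4701023 + p{\left(k \right)}} = \sqrt{-4701023 + 1708^{2}} = \sqrt{-4701023 + 2917264} = \sqrt{-1783759} = i \sqrt{1783759}$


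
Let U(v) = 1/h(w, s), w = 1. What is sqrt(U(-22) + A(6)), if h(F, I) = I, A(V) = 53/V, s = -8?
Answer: sqrt(1254)/12 ≈ 2.9510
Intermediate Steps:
U(v) = -1/8 (U(v) = 1/(-8) = -1/8)
sqrt(U(-22) + A(6)) = sqrt(-1/8 + 53/6) = sqrt(209/24) = sqrt(1254)/12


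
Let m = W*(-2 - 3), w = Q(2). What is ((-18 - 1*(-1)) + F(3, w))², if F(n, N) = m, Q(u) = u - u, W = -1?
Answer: 144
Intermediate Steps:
Q(u) = 0
w = 0
m = 5 (m = -(-2 - 3) = -1*(-5) = 5)
F(n, N) = 5
((-18 - 1*(-1)) + F(3, w))² = ((-18 - 1*(-1)) + 5)² = ((-18 + 1) + 5)² = (-17 + 5)² = (-12)² = 144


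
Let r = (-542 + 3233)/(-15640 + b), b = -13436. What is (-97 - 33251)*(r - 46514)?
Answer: 3758441195145/2423 ≈ 1.5512e+9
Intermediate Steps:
r = -897/9692 (r = (-542 + 3233)/(-15640 - 13436) = 2691/(-29076) = 2691*(-1/29076) = -897/9692 ≈ -0.092551)
(-97 - 33251)*(r - 46514) = (-97 - 33251)*(-897/9692 - 46514) = -33348*(-450814585/9692) = 3758441195145/2423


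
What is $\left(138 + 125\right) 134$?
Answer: $35242$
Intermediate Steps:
$\left(138 + 125\right) 134 = 263 \cdot 134 = 35242$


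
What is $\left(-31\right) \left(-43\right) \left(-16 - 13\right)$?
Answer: $-38657$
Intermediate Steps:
$\left(-31\right) \left(-43\right) \left(-16 - 13\right) = 1333 \left(-29\right) = -38657$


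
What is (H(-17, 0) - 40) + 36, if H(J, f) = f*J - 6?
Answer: -10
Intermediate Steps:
H(J, f) = -6 + J*f (H(J, f) = J*f - 6 = -6 + J*f)
(H(-17, 0) - 40) + 36 = ((-6 - 17*0) - 40) + 36 = ((-6 + 0) - 40) + 36 = (-6 - 40) + 36 = -46 + 36 = -10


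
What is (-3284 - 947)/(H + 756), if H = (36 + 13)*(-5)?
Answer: -4231/511 ≈ -8.2798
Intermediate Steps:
H = -245 (H = 49*(-5) = -245)
(-3284 - 947)/(H + 756) = (-3284 - 947)/(-245 + 756) = -4231/511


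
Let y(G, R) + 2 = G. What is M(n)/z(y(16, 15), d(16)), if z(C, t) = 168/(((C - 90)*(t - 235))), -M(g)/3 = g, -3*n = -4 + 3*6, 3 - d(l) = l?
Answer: 4712/3 ≈ 1570.7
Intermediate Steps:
d(l) = 3 - l
y(G, R) = -2 + G
n = -14/3 (n = -(-4 + 3*6)/3 = -(-4 + 18)/3 = -⅓*14 = -14/3 ≈ -4.6667)
M(g) = -3*g
z(C, t) = 168/((-235 + t)*(-90 + C)) (z(C, t) = 168/(((-90 + C)*(-235 + t))) = 168/(((-235 + t)*(-90 + C))) = 168*(1/((-235 + t)*(-90 + C))) = 168/((-235 + t)*(-90 + C)))
M(n)/z(y(16, 15), d(16)) = (-3*(-14/3))/((168/(21150 - 235*(-2 + 16) - 90*(3 - 1*16) + (-2 + 16)*(3 - 1*16)))) = 14/((168/(21150 - 235*14 - 90*(3 - 16) + 14*(3 - 16)))) = 14/((168/(21150 - 3290 - 90*(-13) + 14*(-13)))) = 14/((168/(21150 - 3290 + 1170 - 182))) = 14/((168/18848)) = 14/((168*(1/18848))) = 14/(21/2356) = 14*(2356/21) = 4712/3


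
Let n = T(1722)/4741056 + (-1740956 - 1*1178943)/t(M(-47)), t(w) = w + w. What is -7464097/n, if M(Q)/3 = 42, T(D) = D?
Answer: 123856956532512/192269503325 ≈ 644.18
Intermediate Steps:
M(Q) = 126 (M(Q) = 3*42 = 126)
t(w) = 2*w
n = -192269503325/16593696 (n = 1722/4741056 + (-1740956 - 1*1178943)/((2*126)) = 1722*(1/4741056) + (-1740956 - 1178943)/252 = 287/790176 - 2919899*1/252 = 287/790176 - 2919899/252 = -192269503325/16593696 ≈ -11587.)
-7464097/n = -7464097/(-192269503325/16593696) = -7464097*(-16593696/192269503325) = 123856956532512/192269503325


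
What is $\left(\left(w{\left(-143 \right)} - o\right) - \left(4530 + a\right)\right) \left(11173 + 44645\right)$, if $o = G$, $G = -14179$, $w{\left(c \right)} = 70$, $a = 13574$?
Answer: $-215178390$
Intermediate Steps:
$o = -14179$
$\left(\left(w{\left(-143 \right)} - o\right) - \left(4530 + a\right)\right) \left(11173 + 44645\right) = \left(\left(70 - -14179\right) - 18104\right) \left(11173 + 44645\right) = \left(\left(70 + 14179\right) - 18104\right) 55818 = \left(14249 - 18104\right) 55818 = \left(-3855\right) 55818 = -215178390$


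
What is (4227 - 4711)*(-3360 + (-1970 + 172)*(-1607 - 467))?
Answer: -1803234928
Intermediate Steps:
(4227 - 4711)*(-3360 + (-1970 + 172)*(-1607 - 467)) = -484*(-3360 - 1798*(-2074)) = -484*(-3360 + 3729052) = -484*3725692 = -1803234928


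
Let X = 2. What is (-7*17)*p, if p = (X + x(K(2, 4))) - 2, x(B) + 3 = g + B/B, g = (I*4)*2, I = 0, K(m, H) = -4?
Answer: 238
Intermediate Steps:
g = 0 (g = (0*4)*2 = 0*2 = 0)
x(B) = -2 (x(B) = -3 + (0 + B/B) = -3 + (0 + 1) = -3 + 1 = -2)
p = -2 (p = (2 - 2) - 2 = 0 - 2 = -2)
(-7*17)*p = -7*17*(-2) = -119*(-2) = 238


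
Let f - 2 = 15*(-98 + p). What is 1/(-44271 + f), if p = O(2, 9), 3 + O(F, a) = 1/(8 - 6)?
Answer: -2/91553 ≈ -2.1845e-5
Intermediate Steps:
O(F, a) = -5/2 (O(F, a) = -3 + 1/(8 - 6) = -3 + 1/2 = -3 + ½ = -5/2)
p = -5/2 ≈ -2.5000
f = -3011/2 (f = 2 + 15*(-98 - 5/2) = 2 + 15*(-201/2) = 2 - 3015/2 = -3011/2 ≈ -1505.5)
1/(-44271 + f) = 1/(-44271 - 3011/2) = 1/(-91553/2) = -2/91553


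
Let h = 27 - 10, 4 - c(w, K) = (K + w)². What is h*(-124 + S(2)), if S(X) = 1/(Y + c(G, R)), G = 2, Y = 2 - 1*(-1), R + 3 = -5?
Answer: -61149/29 ≈ -2108.6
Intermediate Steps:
R = -8 (R = -3 - 5 = -8)
Y = 3 (Y = 2 + 1 = 3)
c(w, K) = 4 - (K + w)²
h = 17
S(X) = -1/29 (S(X) = 1/(3 + (4 - (-8 + 2)²)) = 1/(3 + (4 - 1*(-6)²)) = 1/(3 + (4 - 1*36)) = 1/(3 + (4 - 36)) = 1/(3 - 32) = 1/(-29) = -1/29)
h*(-124 + S(2)) = 17*(-124 - 1/29) = 17*(-3597/29) = -61149/29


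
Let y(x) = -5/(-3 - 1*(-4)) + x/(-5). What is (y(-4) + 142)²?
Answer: 474721/25 ≈ 18989.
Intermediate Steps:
y(x) = -5 - x/5 (y(x) = -5/(-3 + 4) + x*(-⅕) = -5/1 - x/5 = -5*1 - x/5 = -5 - x/5)
(y(-4) + 142)² = ((-5 - ⅕*(-4)) + 142)² = ((-5 + ⅘) + 142)² = (-21/5 + 142)² = (689/5)² = 474721/25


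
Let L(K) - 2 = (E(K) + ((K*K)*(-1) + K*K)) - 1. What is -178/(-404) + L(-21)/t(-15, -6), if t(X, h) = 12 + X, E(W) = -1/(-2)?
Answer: -6/101 ≈ -0.059406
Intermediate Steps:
E(W) = ½ (E(W) = -1*(-½) = ½)
L(K) = 3/2 (L(K) = 2 + ((½ + ((K*K)*(-1) + K*K)) - 1) = 2 + ((½ + (K²*(-1) + K²)) - 1) = 2 + ((½ + (-K² + K²)) - 1) = 2 + ((½ + 0) - 1) = 2 + (½ - 1) = 2 - ½ = 3/2)
-178/(-404) + L(-21)/t(-15, -6) = -178/(-404) + 3/(2*(12 - 15)) = -178*(-1/404) + (3/2)/(-3) = 89/202 + (3/2)*(-⅓) = 89/202 - ½ = -6/101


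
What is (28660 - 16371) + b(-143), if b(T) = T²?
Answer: 32738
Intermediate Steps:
(28660 - 16371) + b(-143) = (28660 - 16371) + (-143)² = 12289 + 20449 = 32738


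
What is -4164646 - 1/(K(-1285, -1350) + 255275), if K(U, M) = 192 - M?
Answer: -1069551891783/256817 ≈ -4.1646e+6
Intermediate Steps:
-4164646 - 1/(K(-1285, -1350) + 255275) = -4164646 - 1/((192 - 1*(-1350)) + 255275) = -4164646 - 1/((192 + 1350) + 255275) = -4164646 - 1/(1542 + 255275) = -4164646 - 1/256817 = -1069551891783/256817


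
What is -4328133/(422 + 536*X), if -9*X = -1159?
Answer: -38953197/625022 ≈ -62.323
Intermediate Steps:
X = 1159/9 (X = -1/9*(-1159) = 1159/9 ≈ 128.78)
-4328133/(422 + 536*X) = -4328133/(422 + 536*(1159/9)) = -4328133/(422 + 621224/9) = -4328133/625022/9 = -4328133*9/625022 = -38953197/625022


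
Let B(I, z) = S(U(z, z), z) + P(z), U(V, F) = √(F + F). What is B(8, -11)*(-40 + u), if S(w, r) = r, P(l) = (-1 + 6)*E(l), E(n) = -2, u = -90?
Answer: 2730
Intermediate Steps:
U(V, F) = √2*√F (U(V, F) = √(2*F) = √2*√F)
P(l) = -10 (P(l) = (-1 + 6)*(-2) = 5*(-2) = -10)
B(I, z) = -10 + z (B(I, z) = z - 10 = -10 + z)
B(8, -11)*(-40 + u) = (-10 - 11)*(-40 - 90) = -21*(-130) = 2730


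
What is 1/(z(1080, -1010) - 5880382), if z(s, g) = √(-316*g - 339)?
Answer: -5880382/34578892147103 - √318821/34578892147103 ≈ -1.7007e-7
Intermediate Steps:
z(s, g) = √(-339 - 316*g)
1/(z(1080, -1010) - 5880382) = 1/(√(-339 - 316*(-1010)) - 5880382) = 1/(√(-339 + 319160) - 5880382) = 1/(√318821 - 5880382) = 1/(-5880382 + √318821)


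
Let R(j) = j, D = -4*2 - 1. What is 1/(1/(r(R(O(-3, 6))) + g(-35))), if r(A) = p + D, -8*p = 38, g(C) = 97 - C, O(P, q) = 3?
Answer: 473/4 ≈ 118.25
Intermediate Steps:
D = -9 (D = -8 - 1 = -9)
p = -19/4 (p = -⅛*38 = -19/4 ≈ -4.7500)
r(A) = -55/4 (r(A) = -19/4 - 9 = -55/4)
1/(1/(r(R(O(-3, 6))) + g(-35))) = 1/(1/(-55/4 + (97 - 1*(-35)))) = 1/(1/(-55/4 + (97 + 35))) = 1/(1/(-55/4 + 132)) = 1/(1/(473/4)) = 1/(4/473) = 473/4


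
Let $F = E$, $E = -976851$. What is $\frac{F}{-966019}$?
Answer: $\frac{976851}{966019} \approx 1.0112$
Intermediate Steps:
$F = -976851$
$\frac{F}{-966019} = - \frac{976851}{-966019} = \left(-976851\right) \left(- \frac{1}{966019}\right) = \frac{976851}{966019}$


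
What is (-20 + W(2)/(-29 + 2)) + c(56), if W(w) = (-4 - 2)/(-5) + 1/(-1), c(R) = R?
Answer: 4859/135 ≈ 35.993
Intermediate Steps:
W(w) = ⅕ (W(w) = -6*(-⅕) + 1*(-1) = 6/5 - 1 = ⅕)
(-20 + W(2)/(-29 + 2)) + c(56) = (-20 + 1/(5*(-29 + 2))) + 56 = (-20 + (⅕)/(-27)) + 56 = (-20 + (⅕)*(-1/27)) + 56 = (-20 - 1/135) + 56 = -2701/135 + 56 = 4859/135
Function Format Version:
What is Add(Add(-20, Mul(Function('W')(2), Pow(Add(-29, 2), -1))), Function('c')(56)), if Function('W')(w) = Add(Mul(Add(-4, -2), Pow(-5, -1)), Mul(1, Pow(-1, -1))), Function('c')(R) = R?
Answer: Rational(4859, 135) ≈ 35.993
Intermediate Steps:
Function('W')(w) = Rational(1, 5) (Function('W')(w) = Add(Mul(-6, Rational(-1, 5)), Mul(1, -1)) = Add(Rational(6, 5), -1) = Rational(1, 5))
Add(Add(-20, Mul(Function('W')(2), Pow(Add(-29, 2), -1))), Function('c')(56)) = Add(Add(-20, Mul(Rational(1, 5), Pow(Add(-29, 2), -1))), 56) = Add(Add(-20, Mul(Rational(1, 5), Pow(-27, -1))), 56) = Add(Add(-20, Mul(Rational(1, 5), Rational(-1, 27))), 56) = Add(Add(-20, Rational(-1, 135)), 56) = Add(Rational(-2701, 135), 56) = Rational(4859, 135)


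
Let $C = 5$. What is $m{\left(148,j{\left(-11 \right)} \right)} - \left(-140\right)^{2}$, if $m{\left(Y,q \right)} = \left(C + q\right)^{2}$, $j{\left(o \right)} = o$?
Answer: $-19564$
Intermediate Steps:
$m{\left(Y,q \right)} = \left(5 + q\right)^{2}$
$m{\left(148,j{\left(-11 \right)} \right)} - \left(-140\right)^{2} = \left(5 - 11\right)^{2} - \left(-140\right)^{2} = \left(-6\right)^{2} - 19600 = 36 - 19600 = -19564$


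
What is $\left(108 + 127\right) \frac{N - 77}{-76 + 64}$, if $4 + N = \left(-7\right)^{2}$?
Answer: $\frac{1880}{3} \approx 626.67$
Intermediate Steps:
$N = 45$ ($N = -4 + \left(-7\right)^{2} = -4 + 49 = 45$)
$\left(108 + 127\right) \frac{N - 77}{-76 + 64} = \left(108 + 127\right) \frac{45 - 77}{-76 + 64} = 235 \left(- \frac{32}{-12}\right) = 235 \left(\left(-32\right) \left(- \frac{1}{12}\right)\right) = 235 \cdot \frac{8}{3} = \frac{1880}{3}$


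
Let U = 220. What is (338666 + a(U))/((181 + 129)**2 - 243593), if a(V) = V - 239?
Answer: -338647/147493 ≈ -2.2960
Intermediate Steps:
a(V) = -239 + V
(338666 + a(U))/((181 + 129)**2 - 243593) = (338666 + (-239 + 220))/((181 + 129)**2 - 243593) = (338666 - 19)/(310**2 - 243593) = 338647/(96100 - 243593) = 338647/(-147493) = 338647*(-1/147493) = -338647/147493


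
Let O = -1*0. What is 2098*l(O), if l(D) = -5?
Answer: -10490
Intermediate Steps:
O = 0
2098*l(O) = 2098*(-5) = -10490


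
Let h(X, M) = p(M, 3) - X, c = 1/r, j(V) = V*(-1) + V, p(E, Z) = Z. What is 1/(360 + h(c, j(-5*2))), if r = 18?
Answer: 18/6533 ≈ 0.0027552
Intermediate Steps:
j(V) = 0 (j(V) = -V + V = 0)
c = 1/18 ≈ 0.055556
h(X, M) = 3 - X
1/(360 + h(c, j(-5*2))) = 1/(360 + (3 - 1*1/18)) = 1/(360 + (3 - 1/18)) = 1/(360 + 53/18) = 1/(6533/18) = 18/6533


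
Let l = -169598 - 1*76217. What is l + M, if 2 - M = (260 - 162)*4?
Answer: -246205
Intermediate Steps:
l = -245815 (l = -169598 - 76217 = -245815)
M = -390 (M = 2 - (260 - 162)*4 = 2 - 98*4 = 2 - 1*392 = 2 - 392 = -390)
l + M = -245815 - 390 = -246205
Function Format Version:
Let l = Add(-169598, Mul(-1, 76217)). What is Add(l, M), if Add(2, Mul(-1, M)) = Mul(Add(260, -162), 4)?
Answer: -246205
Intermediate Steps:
l = -245815 (l = Add(-169598, -76217) = -245815)
M = -390 (M = Add(2, Mul(-1, Mul(Add(260, -162), 4))) = Add(2, Mul(-1, Mul(98, 4))) = Add(2, Mul(-1, 392)) = Add(2, -392) = -390)
Add(l, M) = Add(-245815, -390) = -246205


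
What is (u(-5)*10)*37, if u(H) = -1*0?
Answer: 0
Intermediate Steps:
u(H) = 0
(u(-5)*10)*37 = (0*10)*37 = 0*37 = 0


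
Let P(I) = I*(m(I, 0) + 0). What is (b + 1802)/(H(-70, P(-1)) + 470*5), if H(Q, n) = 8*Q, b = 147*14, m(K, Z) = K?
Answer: 386/179 ≈ 2.1564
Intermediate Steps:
b = 2058
P(I) = I**2 (P(I) = I*(I + 0) = I*I = I**2)
(b + 1802)/(H(-70, P(-1)) + 470*5) = (2058 + 1802)/(8*(-70) + 470*5) = 3860/(-560 + 2350) = 3860/1790 = 3860*(1/1790) = 386/179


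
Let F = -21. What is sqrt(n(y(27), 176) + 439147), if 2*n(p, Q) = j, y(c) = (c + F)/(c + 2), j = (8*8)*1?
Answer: sqrt(439179) ≈ 662.71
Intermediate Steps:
j = 64 (j = 64*1 = 64)
y(c) = (-21 + c)/(2 + c) (y(c) = (c - 21)/(c + 2) = (-21 + c)/(2 + c))
n(p, Q) = 32 (n(p, Q) = (1/2)*64 = 32)
sqrt(n(y(27), 176) + 439147) = sqrt(32 + 439147) = sqrt(439179)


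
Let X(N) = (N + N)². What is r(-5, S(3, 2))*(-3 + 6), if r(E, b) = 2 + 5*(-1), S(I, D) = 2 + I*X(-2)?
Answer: -9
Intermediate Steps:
X(N) = 4*N² (X(N) = (2*N)² = 4*N²)
S(I, D) = 2 + 16*I (S(I, D) = 2 + I*(4*(-2)²) = 2 + I*(4*4) = 2 + I*16 = 2 + 16*I)
r(E, b) = -3 (r(E, b) = 2 - 5 = -3)
r(-5, S(3, 2))*(-3 + 6) = -3*(-3 + 6) = -3*3 = -9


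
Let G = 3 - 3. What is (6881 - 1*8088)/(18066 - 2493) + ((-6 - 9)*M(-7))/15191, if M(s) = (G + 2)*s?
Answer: -15065207/236569443 ≈ -0.063682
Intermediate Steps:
G = 0
M(s) = 2*s (M(s) = (0 + 2)*s = 2*s)
(6881 - 1*8088)/(18066 - 2493) + ((-6 - 9)*M(-7))/15191 = (6881 - 1*8088)/(18066 - 2493) + ((-6 - 9)*(2*(-7)))/15191 = (6881 - 8088)/15573 - 15*(-14)*(1/15191) = -1207*1/15573 + 210*(1/15191) = -1207/15573 + 210/15191 = -15065207/236569443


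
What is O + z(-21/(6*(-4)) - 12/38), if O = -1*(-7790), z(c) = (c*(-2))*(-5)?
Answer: 592465/76 ≈ 7795.6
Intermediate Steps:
z(c) = 10*c (z(c) = -2*c*(-5) = 10*c)
O = 7790
O + z(-21/(6*(-4)) - 12/38) = 7790 + 10*(-21/(6*(-4)) - 12/38) = 7790 + 10*(-21/(-24) - 12*1/38) = 7790 + 10*(-21*(-1/24) - 6/19) = 7790 + 10*(7/8 - 6/19) = 7790 + 10*(85/152) = 7790 + 425/76 = 592465/76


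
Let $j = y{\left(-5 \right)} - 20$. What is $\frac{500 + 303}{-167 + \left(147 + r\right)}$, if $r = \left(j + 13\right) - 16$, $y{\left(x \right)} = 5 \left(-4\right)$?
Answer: $- \frac{803}{63} \approx -12.746$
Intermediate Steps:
$y{\left(x \right)} = -20$
$j = -40$ ($j = -20 - 20 = -40$)
$r = -43$ ($r = \left(-40 + 13\right) - 16 = -27 - 16 = -43$)
$\frac{500 + 303}{-167 + \left(147 + r\right)} = \frac{500 + 303}{-167 + \left(147 - 43\right)} = \frac{803}{-167 + 104} = \frac{803}{-63} = 803 \left(- \frac{1}{63}\right) = - \frac{803}{63}$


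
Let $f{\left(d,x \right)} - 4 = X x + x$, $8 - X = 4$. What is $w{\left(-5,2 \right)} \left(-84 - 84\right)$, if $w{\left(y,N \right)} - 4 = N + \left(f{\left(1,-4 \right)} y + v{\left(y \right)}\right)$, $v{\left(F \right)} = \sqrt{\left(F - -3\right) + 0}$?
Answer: $-14448 - 168 i \sqrt{2} \approx -14448.0 - 237.59 i$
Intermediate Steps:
$X = 4$ ($X = 8 - 4 = 4$)
$v{\left(F \right)} = \sqrt{3 + F}$ ($v{\left(F \right)} = \sqrt{\left(F + 3\right) + 0} = \sqrt{\left(3 + F\right) + 0} = \sqrt{3 + F}$)
$f{\left(d,x \right)} = 4 + 5 x$ ($f{\left(d,x \right)} = 4 + \left(4 x + x\right) = 4 + 5 x$)
$w{\left(y,N \right)} = 4 + N + \sqrt{3 + y} - 16 y$ ($w{\left(y,N \right)} = 4 + \left(N + \left(\left(4 + 5 \left(-4\right)\right) y + \sqrt{3 + y}\right)\right) = 4 + \left(N + \left(\left(4 - 20\right) y + \sqrt{3 + y}\right)\right) = 4 - \left(- N - \sqrt{3 + y} + 16 y\right) = 4 + \left(N + \sqrt{3 + y} - 16 y\right) = 4 + N + \sqrt{3 + y} - 16 y$)
$w{\left(-5,2 \right)} \left(-84 - 84\right) = \left(4 + 2 + \sqrt{3 - 5} - -80\right) \left(-84 - 84\right) = \left(4 + 2 + \sqrt{-2} + 80\right) \left(-168\right) = \left(4 + 2 + i \sqrt{2} + 80\right) \left(-168\right) = \left(86 + i \sqrt{2}\right) \left(-168\right) = -14448 - 168 i \sqrt{2}$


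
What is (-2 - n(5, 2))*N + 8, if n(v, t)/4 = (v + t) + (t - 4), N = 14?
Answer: -300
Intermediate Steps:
n(v, t) = -16 + 4*v + 8*t (n(v, t) = 4*((v + t) + (t - 4)) = 4*((t + v) + (-4 + t)) = 4*(-4 + v + 2*t) = -16 + 4*v + 8*t)
(-2 - n(5, 2))*N + 8 = (-2 - (-16 + 4*5 + 8*2))*14 + 8 = (-2 - (-16 + 20 + 16))*14 + 8 = (-2 - 1*20)*14 + 8 = (-2 - 20)*14 + 8 = -22*14 + 8 = -308 + 8 = -300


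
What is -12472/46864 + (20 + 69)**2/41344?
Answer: -9027039/121096576 ≈ -0.074544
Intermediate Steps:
-12472/46864 + (20 + 69)**2/41344 = -12472*1/46864 + 89**2*(1/41344) = -1559/5858 + 7921*(1/41344) = -1559/5858 + 7921/41344 = -9027039/121096576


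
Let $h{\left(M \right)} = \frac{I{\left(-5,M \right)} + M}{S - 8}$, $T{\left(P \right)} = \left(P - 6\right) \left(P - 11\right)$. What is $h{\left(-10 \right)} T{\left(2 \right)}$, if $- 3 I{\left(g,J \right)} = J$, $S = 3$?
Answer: $48$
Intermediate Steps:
$T{\left(P \right)} = \left(-11 + P\right) \left(-6 + P\right)$ ($T{\left(P \right)} = \left(-6 + P\right) \left(-11 + P\right) = \left(-11 + P\right) \left(-6 + P\right)$)
$I{\left(g,J \right)} = - \frac{J}{3}$
$h{\left(M \right)} = - \frac{2 M}{15}$ ($h{\left(M \right)} = \frac{- \frac{M}{3} + M}{3 - 8} = \frac{\frac{2}{3} M}{-5} = \frac{2 M}{3} \left(- \frac{1}{5}\right) = - \frac{2 M}{15}$)
$h{\left(-10 \right)} T{\left(2 \right)} = \left(- \frac{2}{15}\right) \left(-10\right) \left(66 + 2^{2} - 34\right) = \frac{4 \left(66 + 4 - 34\right)}{3} = \frac{4}{3} \cdot 36 = 48$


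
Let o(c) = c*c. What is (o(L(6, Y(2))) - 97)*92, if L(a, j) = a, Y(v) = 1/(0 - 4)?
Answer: -5612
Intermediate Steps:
Y(v) = -1/4 (Y(v) = 1/(-4) = -1/4)
o(c) = c**2
(o(L(6, Y(2))) - 97)*92 = (6**2 - 97)*92 = (36 - 97)*92 = -61*92 = -5612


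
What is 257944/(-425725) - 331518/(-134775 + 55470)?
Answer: 8045283442/2250808075 ≈ 3.5744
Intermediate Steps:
257944/(-425725) - 331518/(-134775 + 55470) = 257944*(-1/425725) - 331518/(-79305) = -257944/425725 - 331518*(-1/79305) = -257944/425725 + 110506/26435 = 8045283442/2250808075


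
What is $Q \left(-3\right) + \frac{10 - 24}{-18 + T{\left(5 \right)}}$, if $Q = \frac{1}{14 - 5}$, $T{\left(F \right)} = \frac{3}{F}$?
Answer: $\frac{41}{87} \approx 0.47126$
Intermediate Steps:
$Q = \frac{1}{9} \approx 0.11111$
$Q \left(-3\right) + \frac{10 - 24}{-18 + T{\left(5 \right)}} = \frac{1}{9} \left(-3\right) + \frac{10 - 24}{-18 + \frac{3}{5}} = - \frac{1}{3} - \frac{14}{-18 + 3 \cdot \frac{1}{5}} = - \frac{1}{3} - \frac{14}{-18 + \frac{3}{5}} = - \frac{1}{3} - \frac{14}{- \frac{87}{5}} = - \frac{1}{3} - - \frac{70}{87} = - \frac{1}{3} + \frac{70}{87} = \frac{41}{87}$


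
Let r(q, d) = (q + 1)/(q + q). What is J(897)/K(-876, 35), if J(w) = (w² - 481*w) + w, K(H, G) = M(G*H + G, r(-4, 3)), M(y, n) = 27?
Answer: 41561/3 ≈ 13854.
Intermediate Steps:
r(q, d) = (1 + q)/(2*q) (r(q, d) = (1 + q)/((2*q)) = (1 + q)*(1/(2*q)) = (1 + q)/(2*q))
K(H, G) = 27
J(w) = w² - 480*w
J(897)/K(-876, 35) = (897*(-480 + 897))/27 = (897*417)*(1/27) = 374049*(1/27) = 41561/3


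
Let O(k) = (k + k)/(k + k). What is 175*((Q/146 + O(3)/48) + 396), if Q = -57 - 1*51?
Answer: 242386375/3504 ≈ 69174.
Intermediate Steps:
Q = -108 (Q = -57 - 51 = -108)
O(k) = 1 (O(k) = (2*k)/((2*k)) = (2*k)*(1/(2*k)) = 1)
175*((Q/146 + O(3)/48) + 396) = 175*((-108/146 + 1/48) + 396) = 175*((-108*1/146 + 1*(1/48)) + 396) = 175*((-54/73 + 1/48) + 396) = 175*(-2519/3504 + 396) = 175*(1385065/3504) = 242386375/3504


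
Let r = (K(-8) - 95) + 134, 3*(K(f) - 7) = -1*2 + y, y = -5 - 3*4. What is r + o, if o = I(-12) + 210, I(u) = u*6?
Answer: 533/3 ≈ 177.67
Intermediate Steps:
I(u) = 6*u
y = -17 (y = -5 - 12 = -17)
K(f) = 2/3 (K(f) = 7 + (-1*2 - 17)/3 = 7 + (-2 - 17)/3 = 7 + (1/3)*(-19) = 7 - 19/3 = 2/3)
r = 119/3 (r = (2/3 - 95) + 134 = -283/3 + 134 = 119/3 ≈ 39.667)
o = 138 (o = 6*(-12) + 210 = -72 + 210 = 138)
r + o = 119/3 + 138 = 533/3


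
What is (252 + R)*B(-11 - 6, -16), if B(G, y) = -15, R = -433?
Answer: 2715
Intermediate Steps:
(252 + R)*B(-11 - 6, -16) = (252 - 433)*(-15) = -181*(-15) = 2715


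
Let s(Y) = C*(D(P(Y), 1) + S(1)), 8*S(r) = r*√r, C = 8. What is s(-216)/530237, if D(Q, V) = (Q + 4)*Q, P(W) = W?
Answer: 366337/530237 ≈ 0.69089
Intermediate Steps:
D(Q, V) = Q*(4 + Q) (D(Q, V) = (4 + Q)*Q = Q*(4 + Q))
S(r) = r^(3/2)/8 (S(r) = (r*√r)/8 = r^(3/2)/8)
s(Y) = 1 + 8*Y*(4 + Y) (s(Y) = 8*(Y*(4 + Y) + 1^(3/2)/8) = 8*(Y*(4 + Y) + (⅛)*1) = 8*(Y*(4 + Y) + ⅛) = 8*(⅛ + Y*(4 + Y)) = 1 + 8*Y*(4 + Y))
s(-216)/530237 = (1 + 8*(-216)*(4 - 216))/530237 = (1 + 8*(-216)*(-212))*(1/530237) = (1 + 366336)*(1/530237) = 366337*(1/530237) = 366337/530237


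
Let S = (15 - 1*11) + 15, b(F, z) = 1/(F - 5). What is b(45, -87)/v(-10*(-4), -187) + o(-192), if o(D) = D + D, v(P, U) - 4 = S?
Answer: -353279/920 ≈ -384.00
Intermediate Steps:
b(F, z) = 1/(-5 + F)
S = 19 (S = (15 - 11) + 15 = 4 + 15 = 19)
v(P, U) = 23 (v(P, U) = 4 + 19 = 23)
o(D) = 2*D
b(45, -87)/v(-10*(-4), -187) + o(-192) = 1/((-5 + 45)*23) + 2*(-192) = (1/23)/40 - 384 = (1/40)*(1/23) - 384 = 1/920 - 384 = -353279/920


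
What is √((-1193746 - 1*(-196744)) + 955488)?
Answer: I*√41514 ≈ 203.75*I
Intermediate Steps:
√((-1193746 - 1*(-196744)) + 955488) = √((-1193746 + 196744) + 955488) = √(-997002 + 955488) = √(-41514) = I*√41514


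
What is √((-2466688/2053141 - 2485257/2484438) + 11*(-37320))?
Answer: I*√1186828639859184425593783540742/1700300506586 ≈ 640.72*I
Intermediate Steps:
√((-2466688/2053141 - 2485257/2484438) + 11*(-37320)) = √((-2466688*1/2053141 - 2485257*1/2484438) - 410520) = √((-2466688/2053141 - 828419/828146) - 410520) = √(-3743638814527/1700300506586 - 410520) = √(-698011107602499247/1700300506586) = I*√1186828639859184425593783540742/1700300506586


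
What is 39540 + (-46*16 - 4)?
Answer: 38800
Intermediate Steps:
39540 + (-46*16 - 4) = 39540 + (-736 - 4) = 39540 - 740 = 38800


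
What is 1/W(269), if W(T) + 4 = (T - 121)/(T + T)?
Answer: -269/1002 ≈ -0.26846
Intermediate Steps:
W(T) = -4 + (-121 + T)/(2*T) (W(T) = -4 + (T - 121)/(T + T) = -4 + (-121 + T)/((2*T)) = -4 + (-121 + T)*(1/(2*T)) = -4 + (-121 + T)/(2*T))
1/W(269) = 1/((½)*(-121 - 7*269)/269) = 1/((½)*(1/269)*(-121 - 1883)) = 1/((½)*(1/269)*(-2004)) = 1/(-1002/269) = -269/1002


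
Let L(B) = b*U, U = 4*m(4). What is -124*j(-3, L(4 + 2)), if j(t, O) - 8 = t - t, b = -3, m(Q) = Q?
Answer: -992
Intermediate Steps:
U = 16 (U = 4*4 = 16)
L(B) = -48 (L(B) = -3*16 = -48)
j(t, O) = 8 (j(t, O) = 8 + (t - t) = 8 + 0 = 8)
-124*j(-3, L(4 + 2)) = -124*8 = -992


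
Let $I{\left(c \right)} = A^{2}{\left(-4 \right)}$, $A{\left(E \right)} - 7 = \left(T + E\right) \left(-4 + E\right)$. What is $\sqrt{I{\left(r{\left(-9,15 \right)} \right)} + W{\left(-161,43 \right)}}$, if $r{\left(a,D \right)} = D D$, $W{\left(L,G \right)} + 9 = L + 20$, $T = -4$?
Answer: $\sqrt{4891} \approx 69.936$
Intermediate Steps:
$W{\left(L,G \right)} = 11 + L$ ($W{\left(L,G \right)} = -9 + \left(L + 20\right) = -9 + \left(20 + L\right) = 11 + L$)
$A{\left(E \right)} = 7 + \left(-4 + E\right)^{2}$ ($A{\left(E \right)} = 7 + \left(-4 + E\right) \left(-4 + E\right) = 7 + \left(-4 + E\right)^{2}$)
$r{\left(a,D \right)} = D^{2}$
$I{\left(c \right)} = 5041$ ($I{\left(c \right)} = \left(23 + \left(-4\right)^{2} - -32\right)^{2} = \left(23 + 16 + 32\right)^{2} = 71^{2} = 5041$)
$\sqrt{I{\left(r{\left(-9,15 \right)} \right)} + W{\left(-161,43 \right)}} = \sqrt{5041 + \left(11 - 161\right)} = \sqrt{5041 - 150} = \sqrt{4891}$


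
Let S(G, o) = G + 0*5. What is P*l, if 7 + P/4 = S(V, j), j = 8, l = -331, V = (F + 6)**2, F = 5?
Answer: -150936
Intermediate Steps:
V = 121 (V = (5 + 6)**2 = 11**2 = 121)
S(G, o) = G (S(G, o) = G + 0 = G)
P = 456 (P = -28 + 4*121 = -28 + 484 = 456)
P*l = 456*(-331) = -150936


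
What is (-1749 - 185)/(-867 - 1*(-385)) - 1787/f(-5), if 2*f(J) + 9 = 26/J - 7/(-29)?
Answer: 63425319/243892 ≈ 260.05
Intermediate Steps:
f(J) = -127/29 + 13/J (f(J) = -9/2 + (26/J - 7/(-29))/2 = -9/2 + (26/J - 7*(-1/29))/2 = -9/2 + (26/J + 7/29)/2 = -9/2 + (7/29 + 26/J)/2 = -9/2 + (7/58 + 13/J) = -127/29 + 13/J)
(-1749 - 185)/(-867 - 1*(-385)) - 1787/f(-5) = (-1749 - 185)/(-867 - 1*(-385)) - 1787/(-127/29 + 13/(-5)) = -1934/(-867 + 385) - 1787/(-127/29 + 13*(-1/5)) = -1934/(-482) - 1787/(-127/29 - 13/5) = -1934*(-1/482) - 1787/(-1012/145) = 967/241 - 1787*(-145/1012) = 967/241 + 259115/1012 = 63425319/243892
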